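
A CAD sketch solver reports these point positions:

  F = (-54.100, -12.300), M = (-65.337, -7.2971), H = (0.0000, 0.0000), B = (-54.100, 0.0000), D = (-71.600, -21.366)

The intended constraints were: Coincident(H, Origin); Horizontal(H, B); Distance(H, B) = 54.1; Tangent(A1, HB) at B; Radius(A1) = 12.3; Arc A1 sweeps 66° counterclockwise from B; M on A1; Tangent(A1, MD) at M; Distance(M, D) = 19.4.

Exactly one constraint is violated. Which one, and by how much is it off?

Distance(M, D) = 19.4 — off by 4.00.

H = (0.00, 0.00) ✓; H.y = 0.00, B.y = 0.00 ✓; |HB| = 54.10 ✓; ∠(FB, BH) = 90.00° ✓; |FB| = 12.30 ✓; bearing(F→M) − bearing(F→B) = 66.00° ✓; |FM| = 12.30 ✓; ∠(FM, MD) = 90.00° ✓; |MD| = 15.40 ✗.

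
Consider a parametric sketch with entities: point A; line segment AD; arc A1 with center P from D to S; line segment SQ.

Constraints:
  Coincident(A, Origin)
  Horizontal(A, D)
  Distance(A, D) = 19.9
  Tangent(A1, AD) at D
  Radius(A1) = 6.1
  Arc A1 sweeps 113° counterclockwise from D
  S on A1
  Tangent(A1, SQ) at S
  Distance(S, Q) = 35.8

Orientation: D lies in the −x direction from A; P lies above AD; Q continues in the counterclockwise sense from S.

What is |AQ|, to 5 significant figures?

50.164

On A1, D sits at bearing -90° from P; a 113° counterclockwise sweep puts S at bearing 23°, so S = P + 6.1·(cos 23°, sin 23°) = (-14.285, 8.4835). The tangent condition forces PS to be normal to SQ, so SQ runs along (−sin 23°, cos 23°); with |SQ| = 35.8, Q = (-28.273, 41.438). Then |AQ| = |Q − A| = 50.164.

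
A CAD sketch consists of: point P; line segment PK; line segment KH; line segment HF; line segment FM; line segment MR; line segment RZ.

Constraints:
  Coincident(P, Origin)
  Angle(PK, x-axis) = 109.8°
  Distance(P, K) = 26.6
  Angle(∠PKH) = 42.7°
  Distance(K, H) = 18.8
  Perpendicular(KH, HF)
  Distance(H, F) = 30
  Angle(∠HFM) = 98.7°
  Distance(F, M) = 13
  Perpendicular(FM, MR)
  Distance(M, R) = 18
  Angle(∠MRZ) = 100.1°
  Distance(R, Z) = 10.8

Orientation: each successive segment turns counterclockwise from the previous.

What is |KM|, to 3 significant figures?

32.5

P is at the origin; PK runs at 109.8° with length 26.6, so K = (-9.01, 25.0). ∠PKH = 42.7° gives KH at -113° from the x-axis; with |KH| = 18.8, H = (-16.3, 7.71). KH ⟂ HF, so HF runs at -22.9°; with |HF| = 30.0, F = (11.3, -3.96). ∠HFM = 98.7° gives FM at 58.4° from the x-axis; with |FM| = 13.0, M = (18.1, 7.11). Then |KM| = |M − K| = 32.5.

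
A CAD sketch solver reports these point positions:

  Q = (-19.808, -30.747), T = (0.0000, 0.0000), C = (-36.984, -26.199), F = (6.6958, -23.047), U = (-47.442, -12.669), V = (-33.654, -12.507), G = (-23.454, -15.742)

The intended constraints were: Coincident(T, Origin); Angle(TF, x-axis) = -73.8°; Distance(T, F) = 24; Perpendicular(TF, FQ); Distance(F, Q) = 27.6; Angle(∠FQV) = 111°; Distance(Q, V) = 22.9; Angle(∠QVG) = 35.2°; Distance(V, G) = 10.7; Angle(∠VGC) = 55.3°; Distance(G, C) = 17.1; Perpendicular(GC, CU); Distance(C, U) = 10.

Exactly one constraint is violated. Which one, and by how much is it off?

Distance(C, U) = 10 — off by 7.10.

T = (0.00, 0.00) ✓; TF at -73.80° ✓; |TF| = 24.00 ✓; ∠(TF, FQ) = 90.00° ✓; |FQ| = 27.60 ✓; ∠FQV = 111.0° ✓; |QV| = 22.90 ✓; ∠QVG = 35.20° ✓; |VG| = 10.70 ✓; ∠VGC = 55.30° ✓; |GC| = 17.10 ✓; ∠(GC, CU) = 90.00° ✓; |CU| = 17.10 ✗.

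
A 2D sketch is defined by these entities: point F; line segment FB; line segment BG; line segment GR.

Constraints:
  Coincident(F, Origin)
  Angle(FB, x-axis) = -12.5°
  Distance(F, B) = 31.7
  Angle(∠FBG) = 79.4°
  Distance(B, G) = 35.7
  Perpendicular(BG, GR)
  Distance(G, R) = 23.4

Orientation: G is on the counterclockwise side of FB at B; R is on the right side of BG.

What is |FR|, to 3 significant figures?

62.2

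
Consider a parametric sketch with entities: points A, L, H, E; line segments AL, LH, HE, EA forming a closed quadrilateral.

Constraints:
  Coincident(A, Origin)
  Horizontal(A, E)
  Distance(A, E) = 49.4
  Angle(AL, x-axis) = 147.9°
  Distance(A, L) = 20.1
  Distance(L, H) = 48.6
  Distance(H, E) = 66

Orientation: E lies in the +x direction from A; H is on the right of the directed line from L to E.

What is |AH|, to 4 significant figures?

36.97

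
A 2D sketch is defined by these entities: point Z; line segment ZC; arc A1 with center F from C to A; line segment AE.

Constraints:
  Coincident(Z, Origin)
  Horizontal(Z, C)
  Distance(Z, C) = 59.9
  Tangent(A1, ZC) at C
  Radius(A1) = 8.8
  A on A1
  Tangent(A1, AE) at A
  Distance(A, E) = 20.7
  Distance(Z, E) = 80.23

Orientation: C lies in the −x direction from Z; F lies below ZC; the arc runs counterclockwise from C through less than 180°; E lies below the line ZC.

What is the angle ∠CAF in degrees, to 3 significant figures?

57.4°

Checks: ∠(FC, CZ) = 90.00° ✓; |FC| = 8.800 ✓; |FA| = 8.800 ✓; ∠(FA, AE) = 90.00° ✓; |AE| = 20.70 ✓; |ZE| = 80.23 ✓.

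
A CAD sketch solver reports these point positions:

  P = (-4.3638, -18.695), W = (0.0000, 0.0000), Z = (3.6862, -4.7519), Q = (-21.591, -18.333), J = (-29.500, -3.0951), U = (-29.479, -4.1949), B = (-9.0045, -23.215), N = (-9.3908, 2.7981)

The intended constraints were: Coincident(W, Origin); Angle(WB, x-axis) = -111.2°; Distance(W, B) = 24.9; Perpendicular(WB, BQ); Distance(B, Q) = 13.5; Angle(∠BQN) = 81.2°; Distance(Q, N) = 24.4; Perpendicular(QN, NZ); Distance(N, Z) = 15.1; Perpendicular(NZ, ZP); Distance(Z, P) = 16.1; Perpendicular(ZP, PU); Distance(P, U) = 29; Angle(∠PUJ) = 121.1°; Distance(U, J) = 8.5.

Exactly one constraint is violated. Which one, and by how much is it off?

Distance(U, J) = 8.5 — off by 7.40.

W = (0.00, 0.00) ✓; WB at -111.2° ✓; |WB| = 24.90 ✓; ∠(WB, BQ) = 90.00° ✓; |BQ| = 13.50 ✓; ∠BQN = 81.20° ✓; |QN| = 24.40 ✓; ∠(QN, NZ) = 90.00° ✓; |NZ| = 15.10 ✓; ∠(NZ, ZP) = 90.00° ✓; |ZP| = 16.10 ✓; ∠(ZP, PU) = 90.00° ✓; |PU| = 29.00 ✓; ∠PUJ = 121.1° ✓; |UJ| = 1.100 ✗.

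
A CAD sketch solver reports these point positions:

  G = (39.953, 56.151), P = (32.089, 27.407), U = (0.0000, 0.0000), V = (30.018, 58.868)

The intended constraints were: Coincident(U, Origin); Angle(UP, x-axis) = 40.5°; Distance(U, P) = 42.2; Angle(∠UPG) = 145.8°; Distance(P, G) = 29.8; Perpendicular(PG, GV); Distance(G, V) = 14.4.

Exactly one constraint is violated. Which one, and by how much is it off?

Distance(G, V) = 14.4 — off by 4.10.

U = (0.00, 0.00) ✓; UP at 40.50° ✓; |UP| = 42.20 ✓; ∠UPG = 145.8° ✓; |PG| = 29.80 ✓; ∠(PG, GV) = 90.01° ✓; |GV| = 10.30 ✗.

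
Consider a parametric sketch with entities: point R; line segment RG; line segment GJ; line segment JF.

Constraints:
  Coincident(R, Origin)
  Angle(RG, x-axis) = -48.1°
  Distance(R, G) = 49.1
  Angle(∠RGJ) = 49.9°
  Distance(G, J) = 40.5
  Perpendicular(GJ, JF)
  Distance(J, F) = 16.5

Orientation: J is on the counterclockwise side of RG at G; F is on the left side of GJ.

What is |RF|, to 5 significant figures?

22.851

R is at the origin; RG runs at -48.1° with length 49.1, so G = 49.1·(cos -48.1°, sin -48.1°) = (32.791, -36.546). ∠RGJ = 49.9°, so GJ runs at -48.1° + (180° − 49.9°) = 82.000° from the x-axis; with |GJ| = 40.5, J = G + 40.5·(cos 82.000°, sin 82.000°) = (38.427, 3.5602). The perpendicularity gives JF at right angles to GJ; with |JF| = 16.5 on the left of GJ, F = J + 16.5·(-0.99027, 0.13917) = (22.088, 5.8565). Then |RF| = |F − R| = 22.851.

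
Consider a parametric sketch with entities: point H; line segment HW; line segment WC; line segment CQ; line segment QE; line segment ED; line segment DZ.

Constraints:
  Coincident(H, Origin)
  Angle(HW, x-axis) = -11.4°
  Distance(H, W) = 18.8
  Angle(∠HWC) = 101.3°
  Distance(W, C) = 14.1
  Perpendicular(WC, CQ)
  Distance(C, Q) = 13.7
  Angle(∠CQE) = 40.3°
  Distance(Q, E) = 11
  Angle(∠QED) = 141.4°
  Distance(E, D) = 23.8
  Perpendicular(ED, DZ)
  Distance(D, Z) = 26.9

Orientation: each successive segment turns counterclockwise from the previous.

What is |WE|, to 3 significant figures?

8.77

H is at the origin; HW runs at -11.4° with length 18.8, so W = (18.4, -3.72). ∠HWC = 101.3° gives WC at 67.3° from the x-axis; with |WC| = 14.1, C = (23.9, 9.29). WC ⟂ CQ, so CQ runs at 157°; with |CQ| = 13.7, Q = (11.2, 14.6). ∠CQE = 40.3° gives QE at -63.0° from the x-axis; with |QE| = 11.0, E = (16.2, 4.78). Then |WE| = |E − W| = 8.77.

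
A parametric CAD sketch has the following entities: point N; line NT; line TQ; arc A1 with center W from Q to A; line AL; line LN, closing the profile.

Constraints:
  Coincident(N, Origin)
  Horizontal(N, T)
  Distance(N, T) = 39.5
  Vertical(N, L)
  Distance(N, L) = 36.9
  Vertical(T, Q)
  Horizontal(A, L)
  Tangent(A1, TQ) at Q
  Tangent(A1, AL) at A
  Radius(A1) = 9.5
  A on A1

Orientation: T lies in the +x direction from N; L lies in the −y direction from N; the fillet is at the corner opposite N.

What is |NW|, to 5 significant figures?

40.630

N and L share the same x with |NL| = 36.9 and L on the −y side, so L = (0.0000, -36.900). The virtual corner opposite N is at (39.500, -36.900). A1 meets TQ tangentially, so WQ is at right angles to TQ and since A1 is tangent to AL there, WA ⟂ AL, with radius 9.5, so the center W sits 9.5 in from both sides at W = (30.000, -27.400). Then |NW| = |W − N| = 40.630.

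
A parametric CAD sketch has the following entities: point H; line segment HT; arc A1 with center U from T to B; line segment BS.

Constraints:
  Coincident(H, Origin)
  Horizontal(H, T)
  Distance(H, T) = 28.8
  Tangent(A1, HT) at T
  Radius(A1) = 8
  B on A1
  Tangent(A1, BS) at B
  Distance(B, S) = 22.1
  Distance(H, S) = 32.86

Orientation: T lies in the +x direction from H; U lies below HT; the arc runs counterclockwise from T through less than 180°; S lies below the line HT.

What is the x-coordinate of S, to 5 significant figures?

16.827

H is at the origin; H and T share the same y with |HT| = 28.8 and T on the +x side, so T = (28.800, 0.0000). Since A1 is tangent to HT there, UT ⟂ HT, so U = T + (0, -8) = (28.800, -8.0000). Since UB ⟂ BS (tangency), |US| = √(8.0² + 22.1²) = 23.503 regardless of where B sits on A1. So S lies on both circle(H, 32.86) and circle(U, 23.503); the below-HT intersection is S = (16.827, -28.225). B is the foot of the tangent from S: B = (20.940, -6.5111).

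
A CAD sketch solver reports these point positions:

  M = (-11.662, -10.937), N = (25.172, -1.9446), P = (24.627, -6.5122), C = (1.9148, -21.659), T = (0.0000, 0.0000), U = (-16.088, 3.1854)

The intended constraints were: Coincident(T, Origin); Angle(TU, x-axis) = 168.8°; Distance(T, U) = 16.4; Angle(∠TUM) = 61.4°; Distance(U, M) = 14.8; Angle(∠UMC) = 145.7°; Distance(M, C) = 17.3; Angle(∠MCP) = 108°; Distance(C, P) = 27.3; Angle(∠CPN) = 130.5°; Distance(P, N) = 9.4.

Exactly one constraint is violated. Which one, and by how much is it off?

Distance(P, N) = 9.4 — off by 4.80.

T = (0.00, 0.00) ✓; TU at 168.8° ✓; |TU| = 16.40 ✓; ∠TUM = 61.40° ✓; |UM| = 14.80 ✓; ∠UMC = 145.7° ✓; |MC| = 17.30 ✓; ∠MCP = 108.0° ✓; |CP| = 27.30 ✓; ∠CPN = 130.5° ✓; |PN| = 4.600 ✗.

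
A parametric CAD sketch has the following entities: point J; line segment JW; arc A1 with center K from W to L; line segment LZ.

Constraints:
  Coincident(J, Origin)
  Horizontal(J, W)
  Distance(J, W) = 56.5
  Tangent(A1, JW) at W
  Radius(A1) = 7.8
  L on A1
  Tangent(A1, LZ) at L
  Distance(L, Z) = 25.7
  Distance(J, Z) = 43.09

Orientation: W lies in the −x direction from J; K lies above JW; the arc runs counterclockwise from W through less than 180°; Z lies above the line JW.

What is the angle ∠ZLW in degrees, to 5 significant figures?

152.35°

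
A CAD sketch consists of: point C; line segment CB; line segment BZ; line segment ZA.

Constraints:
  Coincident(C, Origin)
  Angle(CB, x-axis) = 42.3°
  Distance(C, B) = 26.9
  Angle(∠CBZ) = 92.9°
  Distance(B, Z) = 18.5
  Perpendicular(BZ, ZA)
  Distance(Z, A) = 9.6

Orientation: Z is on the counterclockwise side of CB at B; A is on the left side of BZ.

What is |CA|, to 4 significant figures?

26.32

C is at the origin; CB runs at 42.3° with length 26.9, so B = 26.9·(cos 42.3°, sin 42.3°) = (19.90, 18.10). ∠CBZ = 92.9°, so BZ runs at 42.3° + (180° − 92.9°) = 129.4° from the x-axis; with |BZ| = 18.5, Z = B + 18.5·(cos 129.4°, sin 129.4°) = (8.154, 32.40). BZ ⟂ ZA; with |ZA| = 9.6 on the left of BZ, A = Z + 9.6·(-0.7727, -0.6347) = (0.7353, 26.31). Then |CA| = |A − C| = 26.32.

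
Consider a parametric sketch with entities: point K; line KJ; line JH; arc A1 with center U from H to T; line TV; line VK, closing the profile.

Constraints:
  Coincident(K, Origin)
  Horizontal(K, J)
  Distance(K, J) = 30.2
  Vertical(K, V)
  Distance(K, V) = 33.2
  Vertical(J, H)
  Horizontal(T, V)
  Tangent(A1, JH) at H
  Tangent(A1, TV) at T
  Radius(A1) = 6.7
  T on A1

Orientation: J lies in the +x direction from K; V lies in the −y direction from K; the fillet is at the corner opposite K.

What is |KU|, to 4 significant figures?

35.42

KV is vertical with |KV| = 33.2 and V on the −y side, so V = (0.000, -33.20). The virtual corner opposite K is at (30.20, -33.20). A1 meets JH tangentially, so UH is at right angles to JH and the tangent condition forces UT to be normal to TV, with radius 6.7, so the center U sits 6.7 in from both sides at U = (23.50, -26.50). Then |KU| = |U − K| = 35.42.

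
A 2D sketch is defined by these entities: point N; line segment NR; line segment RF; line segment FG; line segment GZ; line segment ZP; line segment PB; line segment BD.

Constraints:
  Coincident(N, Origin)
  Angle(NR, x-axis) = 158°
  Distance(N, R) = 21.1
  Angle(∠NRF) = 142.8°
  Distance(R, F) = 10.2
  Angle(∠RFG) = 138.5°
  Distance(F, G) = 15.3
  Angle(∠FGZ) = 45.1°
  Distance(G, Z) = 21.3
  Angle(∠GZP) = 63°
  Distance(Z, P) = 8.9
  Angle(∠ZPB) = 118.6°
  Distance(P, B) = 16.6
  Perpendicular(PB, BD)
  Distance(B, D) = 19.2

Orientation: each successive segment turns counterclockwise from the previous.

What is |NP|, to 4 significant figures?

22.79

N is at the origin; NR runs at 158.0° with length 21.1, so R = (-19.56, 7.904). ∠NRF = 142.8° gives RF at -164.8° from the x-axis; with |RF| = 10.2, F = (-29.41, 5.230). ∠RFG = 138.5° gives FG at -123.3° from the x-axis; with |FG| = 15.3, G = (-37.81, -7.558). ∠FGZ = 45.1° gives GZ at 11.60° from the x-axis; with |GZ| = 21.3, Z = (-16.94, -3.275). ∠GZP = 63.0° gives ZP at 128.6° from the x-axis; with |ZP| = 8.9, P = (-22.49, 3.681). Then |NP| = |P − N| = 22.79.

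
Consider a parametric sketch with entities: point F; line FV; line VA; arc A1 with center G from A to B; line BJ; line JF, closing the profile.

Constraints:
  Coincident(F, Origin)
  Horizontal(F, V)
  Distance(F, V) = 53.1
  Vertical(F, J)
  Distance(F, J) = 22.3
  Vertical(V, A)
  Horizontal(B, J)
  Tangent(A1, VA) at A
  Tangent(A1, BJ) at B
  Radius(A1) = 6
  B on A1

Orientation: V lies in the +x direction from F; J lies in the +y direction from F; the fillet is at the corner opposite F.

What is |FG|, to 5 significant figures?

49.841

F is at the origin; FV is horizontal with |FV| = 53.1 and V on the +x side, so V = (53.100, 0.0000). F and J share the same x with |FJ| = 22.3 and J on the +y side, so J = (0.0000, 22.300). The virtual corner opposite F is at (53.100, 22.300). A1 meets VA tangentially, so GA is at right angles to VA and the tangent condition forces GB to be normal to BJ, with radius 6.0, so the center G sits 6.0 in from both sides at G = (47.100, 16.300). Then |FG| = |G − F| = 49.841.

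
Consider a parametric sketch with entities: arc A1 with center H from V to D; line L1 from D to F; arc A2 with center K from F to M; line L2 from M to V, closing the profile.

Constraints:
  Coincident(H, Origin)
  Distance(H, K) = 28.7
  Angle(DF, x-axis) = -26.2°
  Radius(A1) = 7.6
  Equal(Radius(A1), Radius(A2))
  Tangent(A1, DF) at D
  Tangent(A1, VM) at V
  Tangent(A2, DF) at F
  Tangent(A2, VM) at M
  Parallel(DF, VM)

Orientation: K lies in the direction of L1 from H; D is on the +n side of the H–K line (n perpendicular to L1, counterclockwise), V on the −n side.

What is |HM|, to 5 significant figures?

29.689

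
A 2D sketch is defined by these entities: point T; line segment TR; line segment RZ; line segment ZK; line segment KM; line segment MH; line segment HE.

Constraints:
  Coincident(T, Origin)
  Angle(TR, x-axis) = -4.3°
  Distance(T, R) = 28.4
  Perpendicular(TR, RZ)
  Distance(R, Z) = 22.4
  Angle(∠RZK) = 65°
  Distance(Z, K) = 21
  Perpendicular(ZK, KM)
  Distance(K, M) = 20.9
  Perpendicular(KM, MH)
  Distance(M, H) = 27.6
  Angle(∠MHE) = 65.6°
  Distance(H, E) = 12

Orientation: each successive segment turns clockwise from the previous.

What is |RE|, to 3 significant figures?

15.2

T is at the origin; TR runs at -4.3° with length 28.4, so R = (28.3, -2.13). The perpendicularity gives RZ at right angles to TR, so RZ runs at -94.3°; with |RZ| = 22.4, Z = (26.6, -24.5). ∠RZK = 65.0° gives ZK at 151° from the x-axis; with |ZK| = 21.0, K = (8.33, -14.2). ZK ⟂ KM, so KM runs at 60.7°; with |KM| = 20.9, M = (18.6, 4.04). KM ⟂ MH, so MH runs at -29.3°; with |MH| = 27.6, H = (42.6, -9.47). ∠MHE = 65.6° gives HE at -144° from the x-axis; with |HE| = 12.0, E = (33.0, -16.6). Then |RE| = |E − R| = 15.2.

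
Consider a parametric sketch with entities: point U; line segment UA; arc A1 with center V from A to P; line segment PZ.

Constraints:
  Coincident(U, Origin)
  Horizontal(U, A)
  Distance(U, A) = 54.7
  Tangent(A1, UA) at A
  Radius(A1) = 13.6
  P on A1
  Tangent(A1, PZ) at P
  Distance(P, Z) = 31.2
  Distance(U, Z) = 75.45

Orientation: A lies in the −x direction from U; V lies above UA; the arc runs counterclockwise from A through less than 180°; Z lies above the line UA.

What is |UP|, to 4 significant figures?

47.58

Checks: |VP| = 13.60 ✓; ∠(VP, PZ) = 90.00° ✓; |PZ| = 31.20 ✓; |UZ| = 75.45 ✓.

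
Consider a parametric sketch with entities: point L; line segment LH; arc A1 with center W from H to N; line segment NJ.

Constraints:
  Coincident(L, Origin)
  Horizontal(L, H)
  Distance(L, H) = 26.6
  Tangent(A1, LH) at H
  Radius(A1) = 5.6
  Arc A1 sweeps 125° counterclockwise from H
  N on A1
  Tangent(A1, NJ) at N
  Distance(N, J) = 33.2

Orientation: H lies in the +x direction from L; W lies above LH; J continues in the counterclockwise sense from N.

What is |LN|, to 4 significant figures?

32.41

L is at the origin; LH is horizontal with |LH| = 26.6 and H on the +x side, so H = (26.60, 0.000). Since A1 is tangent to LH there, WH ⟂ LH, so W = H + (0, 5.6) = (26.60, 5.600). On A1, H sits at bearing -90° from W; a 125° counterclockwise sweep puts N at bearing 35°, so N = W + 5.6·(cos 35°, sin 35°) = (31.19, 8.812). Then |LN| = |N − L| = 32.41.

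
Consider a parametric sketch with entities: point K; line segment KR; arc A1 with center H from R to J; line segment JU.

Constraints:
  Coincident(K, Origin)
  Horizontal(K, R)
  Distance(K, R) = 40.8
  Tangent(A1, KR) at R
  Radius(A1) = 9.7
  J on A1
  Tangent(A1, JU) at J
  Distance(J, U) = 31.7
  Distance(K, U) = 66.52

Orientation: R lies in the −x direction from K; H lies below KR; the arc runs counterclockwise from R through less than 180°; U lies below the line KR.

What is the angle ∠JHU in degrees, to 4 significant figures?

72.99°

K is at the origin; KR is horizontal with |KR| = 40.8 and R on the −x side, so R = (-40.80, 0.000). A1 meets KR tangentially, so HR is at right angles to KR, so H = R + (0, -9.7) = (-40.80, -9.700). Since HJ ⟂ JU (tangency), |HU| = √(9.7² + 31.7²) = 33.15 regardless of where J sits on A1. So U lies on both circle(K, 66.52) and circle(H, 33.15); the below-KR intersection is U = (-52.64, -40.66). J is the foot of the tangent from U: J = (-50.48, -9.037).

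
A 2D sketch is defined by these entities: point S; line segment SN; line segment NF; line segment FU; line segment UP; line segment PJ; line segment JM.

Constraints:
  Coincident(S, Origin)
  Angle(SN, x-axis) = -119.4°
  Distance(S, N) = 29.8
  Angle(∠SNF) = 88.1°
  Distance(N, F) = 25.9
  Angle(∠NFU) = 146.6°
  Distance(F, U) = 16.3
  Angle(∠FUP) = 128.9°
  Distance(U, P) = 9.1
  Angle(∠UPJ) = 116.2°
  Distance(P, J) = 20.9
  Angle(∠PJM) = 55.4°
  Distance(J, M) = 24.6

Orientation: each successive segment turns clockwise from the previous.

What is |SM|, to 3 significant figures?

34.1

∠UPJ = 116.2° gives PJ at 0.400° from the x-axis; with |PJ| = 20.9, J = (-18.9, 10.6). ∠PJM = 55.4° gives JM at -124° from the x-axis; with |JM| = 24.6, M = (-32.7, -9.78). Then |SM| = |M − S| = 34.1.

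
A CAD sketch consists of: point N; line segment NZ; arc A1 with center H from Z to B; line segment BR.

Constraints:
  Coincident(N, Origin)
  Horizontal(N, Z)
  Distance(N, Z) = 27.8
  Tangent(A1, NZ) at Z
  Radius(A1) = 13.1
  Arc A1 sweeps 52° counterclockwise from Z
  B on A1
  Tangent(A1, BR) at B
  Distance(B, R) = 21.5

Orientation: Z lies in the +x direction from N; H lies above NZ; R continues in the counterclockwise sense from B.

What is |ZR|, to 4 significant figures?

32.22

On A1, Z sits at bearing -90° from H; a 52° counterclockwise sweep puts B at bearing -38°, so B = H + 13.1·(cos -38°, sin -38°) = (38.12, 5.035). Since A1 is tangent to BR there, HB ⟂ BR, so BR runs along (−sin -38°, cos -38°); with |BR| = 21.5, R = (51.36, 21.98). Then |ZR| = |R − Z| = 32.22.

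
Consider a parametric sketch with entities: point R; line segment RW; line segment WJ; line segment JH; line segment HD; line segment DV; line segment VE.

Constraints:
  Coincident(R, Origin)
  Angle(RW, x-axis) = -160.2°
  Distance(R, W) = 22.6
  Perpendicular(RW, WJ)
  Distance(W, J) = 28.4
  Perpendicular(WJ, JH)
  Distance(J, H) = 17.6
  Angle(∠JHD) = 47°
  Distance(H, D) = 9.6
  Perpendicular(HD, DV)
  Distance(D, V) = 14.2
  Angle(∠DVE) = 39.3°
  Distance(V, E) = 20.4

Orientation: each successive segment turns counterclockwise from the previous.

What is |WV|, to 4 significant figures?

31.07

R is at the origin; RW runs at -160.2° with length 22.6, so W = (-21.26, -7.655). RW ⟂ WJ, so WJ runs at -70.20°; with |WJ| = 28.4, J = (-11.64, -34.38). WJ is perpendicular to JH, so JH runs at 19.80°; with |JH| = 17.6, H = (4.916, -28.41). ∠JHD = 47.0° gives HD at 152.8° from the x-axis; with |HD| = 9.6, D = (-3.623, -24.03). HD ⟂ DV, so DV runs at -117.2°; with |DV| = 14.2, V = (-10.11, -36.66). Then |WV| = |V − W| = 31.07.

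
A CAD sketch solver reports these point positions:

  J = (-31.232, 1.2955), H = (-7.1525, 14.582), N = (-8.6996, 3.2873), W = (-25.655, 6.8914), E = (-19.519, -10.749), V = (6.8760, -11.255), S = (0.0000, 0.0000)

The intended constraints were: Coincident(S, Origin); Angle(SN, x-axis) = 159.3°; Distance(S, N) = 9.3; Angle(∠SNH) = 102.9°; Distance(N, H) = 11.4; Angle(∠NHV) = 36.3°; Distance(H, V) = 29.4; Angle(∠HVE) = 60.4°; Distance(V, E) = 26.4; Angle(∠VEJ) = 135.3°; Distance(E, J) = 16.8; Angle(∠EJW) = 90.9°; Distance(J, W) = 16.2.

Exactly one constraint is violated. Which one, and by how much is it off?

Distance(J, W) = 16.2 — off by 8.30.

S = (0.00, 0.00) ✓; SN at 159.3° ✓; |SN| = 9.300 ✓; ∠SNH = 102.9° ✓; |NH| = 11.40 ✓; ∠NHV = 36.30° ✓; |HV| = 29.40 ✓; ∠HVE = 60.40° ✓; |VE| = 26.40 ✓; ∠VEJ = 135.3° ✓; |EJ| = 16.80 ✓; ∠EJW = 90.90° ✓; |JW| = 7.900 ✗.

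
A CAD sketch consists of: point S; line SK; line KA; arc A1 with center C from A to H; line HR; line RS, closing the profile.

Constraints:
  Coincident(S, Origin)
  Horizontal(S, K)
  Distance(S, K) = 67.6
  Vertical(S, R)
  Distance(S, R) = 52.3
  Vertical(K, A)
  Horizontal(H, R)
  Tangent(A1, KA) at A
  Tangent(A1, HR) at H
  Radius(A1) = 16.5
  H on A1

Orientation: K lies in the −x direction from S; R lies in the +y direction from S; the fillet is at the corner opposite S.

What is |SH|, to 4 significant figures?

73.12

S is at the origin; S and K share the same y with |SK| = 67.6 and K on the −x side, so K = (-67.60, 0.000). S and R share the same x with |SR| = 52.3 and R on the +y side, so R = (0.000, 52.30). The virtual corner opposite S is at (-67.60, 52.30). The tangent condition forces CA to be normal to KA and tangency of A1 to HR means the radius CH is perpendicular to HR, with radius 16.5, so the center C sits 16.5 in from both sides at C = (-51.10, 35.80). That places the tangent points at A = (-67.60, 35.80) on KA and H = (-51.10, 52.30) on HR. Then |SH| = |H − S| = 73.12.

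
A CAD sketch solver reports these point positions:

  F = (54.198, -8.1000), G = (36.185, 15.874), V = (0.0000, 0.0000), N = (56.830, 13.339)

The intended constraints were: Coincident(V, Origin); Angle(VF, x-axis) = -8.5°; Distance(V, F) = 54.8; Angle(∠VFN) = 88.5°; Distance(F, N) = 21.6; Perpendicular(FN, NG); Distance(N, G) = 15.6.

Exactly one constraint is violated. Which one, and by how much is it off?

Distance(N, G) = 15.6 — off by 5.20.

V = (0.00, 0.00) ✓; VF at -8.500° ✓; |VF| = 54.80 ✓; ∠VFN = 88.50° ✓; |FN| = 21.60 ✓; ∠(FN, NG) = 90.00° ✓; |NG| = 20.80 ✗.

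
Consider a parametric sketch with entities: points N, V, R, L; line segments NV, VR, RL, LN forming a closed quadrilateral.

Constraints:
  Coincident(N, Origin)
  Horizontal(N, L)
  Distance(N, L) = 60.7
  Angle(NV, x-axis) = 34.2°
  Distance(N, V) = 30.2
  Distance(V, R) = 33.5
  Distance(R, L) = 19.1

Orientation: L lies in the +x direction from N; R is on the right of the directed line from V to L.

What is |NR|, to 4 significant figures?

45.71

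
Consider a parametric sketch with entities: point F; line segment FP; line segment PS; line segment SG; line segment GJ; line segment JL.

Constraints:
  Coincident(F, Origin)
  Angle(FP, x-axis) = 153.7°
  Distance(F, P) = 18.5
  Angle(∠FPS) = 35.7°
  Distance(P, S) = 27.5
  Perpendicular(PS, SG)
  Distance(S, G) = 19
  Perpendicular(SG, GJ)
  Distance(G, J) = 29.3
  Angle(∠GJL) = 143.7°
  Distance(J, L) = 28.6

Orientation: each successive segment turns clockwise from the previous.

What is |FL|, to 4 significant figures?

40.82

F is at the origin; FP runs at 153.7° with length 18.5, so P = (-16.58, 8.197). ∠FPS = 35.7° gives PS at 9.400° from the x-axis; with |PS| = 27.5, S = (10.55, 12.69). PS is perpendicular to SG, so SG runs at -80.60°; with |SG| = 19.0, G = (13.65, -6.057). SG ⟂ GJ, so GJ runs at -170.6°; with |GJ| = 29.3, J = (-15.26, -10.84). ∠GJL = 143.7° gives JL at 153.1° from the x-axis; with |JL| = 28.6, L = (-40.76, 2.098). Then |FL| = |L − F| = 40.82.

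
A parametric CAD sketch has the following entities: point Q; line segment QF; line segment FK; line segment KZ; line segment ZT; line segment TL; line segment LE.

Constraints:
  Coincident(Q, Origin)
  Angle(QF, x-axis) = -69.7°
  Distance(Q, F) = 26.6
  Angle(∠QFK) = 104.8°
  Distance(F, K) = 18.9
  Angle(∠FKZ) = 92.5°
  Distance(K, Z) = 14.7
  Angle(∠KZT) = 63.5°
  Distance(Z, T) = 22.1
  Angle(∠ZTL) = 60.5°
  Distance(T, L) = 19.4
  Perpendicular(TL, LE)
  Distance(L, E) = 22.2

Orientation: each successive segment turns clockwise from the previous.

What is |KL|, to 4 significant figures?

7.054

Q is at the origin; QF runs at -69.7° with length 26.6, so F = (9.228, -24.95). ∠QFK = 104.8° gives FK at -144.9° from the x-axis; with |FK| = 18.9, K = (-6.235, -35.82). ∠FKZ = 92.5° gives KZ at 127.6° from the x-axis; with |KZ| = 14.7, Z = (-15.20, -24.17). ∠KZT = 63.5° gives ZT at 11.10° from the x-axis; with |ZT| = 22.1, T = (6.483, -19.91). ∠ZTL = 60.5° gives TL at -108.4° from the x-axis; with |TL| = 19.4, L = (0.3593, -38.32). Then |KL| = |L − K| = 7.054.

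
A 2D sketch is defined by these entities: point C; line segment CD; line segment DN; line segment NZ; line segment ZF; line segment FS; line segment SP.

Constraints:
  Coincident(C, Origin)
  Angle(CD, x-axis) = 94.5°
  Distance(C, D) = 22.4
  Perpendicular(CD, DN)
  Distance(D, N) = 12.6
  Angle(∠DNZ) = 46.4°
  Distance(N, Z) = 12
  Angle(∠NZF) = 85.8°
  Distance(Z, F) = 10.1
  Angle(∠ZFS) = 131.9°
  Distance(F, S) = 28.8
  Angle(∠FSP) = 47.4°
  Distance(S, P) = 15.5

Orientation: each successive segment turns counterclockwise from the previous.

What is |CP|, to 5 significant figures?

39.719

∠ZFS = 131.9° gives FS at 100.40° from the x-axis; with |FS| = 28.8, S = (-4.4094, 49.647). ∠FSP = 47.4° gives SP at -127.00° from the x-axis; with |SP| = 15.5, P = (-13.738, 37.268). Then |CP| = |P − C| = 39.719.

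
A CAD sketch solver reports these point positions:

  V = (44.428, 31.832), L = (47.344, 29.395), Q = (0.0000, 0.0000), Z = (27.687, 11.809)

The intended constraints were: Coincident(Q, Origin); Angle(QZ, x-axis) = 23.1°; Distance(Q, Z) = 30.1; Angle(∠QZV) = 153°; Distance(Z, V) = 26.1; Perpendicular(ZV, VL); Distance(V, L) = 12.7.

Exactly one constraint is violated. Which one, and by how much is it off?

Distance(V, L) = 12.7 — off by 8.90.

Q = (0.00, 0.00) ✓; QZ at 23.10° ✓; |QZ| = 30.10 ✓; ∠QZV = 153.0° ✓; |ZV| = 26.10 ✓; ∠(ZV, VL) = 89.99° ✓; |VL| = 3.800 ✗.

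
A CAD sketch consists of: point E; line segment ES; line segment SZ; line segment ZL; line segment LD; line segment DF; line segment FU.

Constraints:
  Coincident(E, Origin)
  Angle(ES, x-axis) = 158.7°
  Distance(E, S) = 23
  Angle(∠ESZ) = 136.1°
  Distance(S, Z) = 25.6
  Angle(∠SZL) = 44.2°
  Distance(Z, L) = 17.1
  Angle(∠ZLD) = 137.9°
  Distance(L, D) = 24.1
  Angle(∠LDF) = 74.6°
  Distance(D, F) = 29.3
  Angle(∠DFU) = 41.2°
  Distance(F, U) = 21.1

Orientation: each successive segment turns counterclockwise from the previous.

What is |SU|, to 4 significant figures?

6.565

E is at the origin; ES runs at 158.7° with length 23.0, so S = (-21.43, 8.355). ∠ESZ = 136.1° gives SZ at -157.4° from the x-axis; with |SZ| = 25.6, Z = (-45.06, -1.483). ∠SZL = 44.2° gives ZL at -21.60° from the x-axis; with |ZL| = 17.1, L = (-29.16, -7.778). ∠ZLD = 137.9° gives LD at 20.50° from the x-axis; with |LD| = 24.1, D = (-6.590, 0.6619). ∠LDF = 74.6° gives DF at 125.9° from the x-axis; with |DF| = 29.3, F = (-23.77, 24.40). ∠DFU = 41.2° gives FU at -95.30° from the x-axis; with |FU| = 21.1, U = (-25.72, 3.386). Then |SU| = |U − S| = 6.565.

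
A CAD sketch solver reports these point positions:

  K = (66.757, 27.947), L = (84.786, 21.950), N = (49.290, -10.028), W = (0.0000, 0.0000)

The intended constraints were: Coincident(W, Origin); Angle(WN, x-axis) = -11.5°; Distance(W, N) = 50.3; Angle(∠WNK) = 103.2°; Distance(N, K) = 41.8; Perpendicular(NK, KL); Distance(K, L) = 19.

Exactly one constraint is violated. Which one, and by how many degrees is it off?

Perpendicular(NK, KL) — off by 6.30°.

W = (0.00, 0.00) ✓; WN at -11.50° ✓; |WN| = 50.30 ✓; ∠WNK = 103.2° ✓; |NK| = 41.80 ✓; ∠(NK, KL) = 83.70° ✗; |KL| = 19.00 ✓.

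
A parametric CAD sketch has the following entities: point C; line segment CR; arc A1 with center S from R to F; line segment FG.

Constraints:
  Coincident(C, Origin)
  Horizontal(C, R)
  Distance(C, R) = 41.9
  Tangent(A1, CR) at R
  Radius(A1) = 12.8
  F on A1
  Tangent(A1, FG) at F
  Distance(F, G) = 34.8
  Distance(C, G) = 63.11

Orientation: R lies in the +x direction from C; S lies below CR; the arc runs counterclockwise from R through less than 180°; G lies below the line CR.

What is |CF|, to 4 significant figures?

33.71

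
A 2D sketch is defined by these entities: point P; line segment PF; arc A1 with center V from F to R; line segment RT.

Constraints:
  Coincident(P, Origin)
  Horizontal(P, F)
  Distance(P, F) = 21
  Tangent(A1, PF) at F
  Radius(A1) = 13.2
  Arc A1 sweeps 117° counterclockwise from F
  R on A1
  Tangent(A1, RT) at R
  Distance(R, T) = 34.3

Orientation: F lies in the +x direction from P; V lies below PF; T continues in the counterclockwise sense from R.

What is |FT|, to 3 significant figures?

49.9

P is at the origin; P and F share the same y with |PF| = 21.0 and F on the +x side, so F = (21.0, 0.00). Tangency of A1 to PF means the radius VF is perpendicular to PF, so V = F + (0, -13.2) = (21.0, -13.2). On A1, F sits at bearing 90° from V; a 117° counterclockwise sweep puts R at bearing 207°, so R = V + 13.2·(cos 207°, sin 207°) = (9.24, -19.2). Since A1 is tangent to RT there, VR ⟂ RT, so RT runs along (−sin 207°, cos 207°); with |RT| = 34.3, T = (24.8, -49.8). Then |FT| = |T − F| = 49.9.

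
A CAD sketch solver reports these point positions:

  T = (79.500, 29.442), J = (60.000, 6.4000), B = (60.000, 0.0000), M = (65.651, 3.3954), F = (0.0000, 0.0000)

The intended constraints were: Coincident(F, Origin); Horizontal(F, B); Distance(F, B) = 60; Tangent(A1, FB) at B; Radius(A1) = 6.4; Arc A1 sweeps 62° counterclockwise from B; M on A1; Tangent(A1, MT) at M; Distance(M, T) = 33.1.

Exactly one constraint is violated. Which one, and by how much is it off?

Distance(M, T) = 33.1 — off by 3.60.

F = (0.00, 0.00) ✓; F.y = 0.00, B.y = 0.00 ✓; |FB| = 60.00 ✓; ∠(JB, BF) = 90.00° ✓; |JB| = 6.400 ✓; bearing(J→M) − bearing(J→B) = 62.00° ✓; |JM| = 6.400 ✓; ∠(JM, MT) = 90.00° ✓; |MT| = 29.50 ✗.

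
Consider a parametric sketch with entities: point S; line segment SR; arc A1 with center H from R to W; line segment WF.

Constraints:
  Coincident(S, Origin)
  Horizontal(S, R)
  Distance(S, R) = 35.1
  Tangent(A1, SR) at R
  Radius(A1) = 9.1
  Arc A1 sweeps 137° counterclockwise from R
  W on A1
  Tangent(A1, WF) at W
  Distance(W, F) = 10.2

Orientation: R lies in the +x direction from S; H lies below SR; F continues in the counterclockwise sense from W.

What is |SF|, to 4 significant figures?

42.86

S is at the origin; SR is horizontal with |SR| = 35.1 and R on the +x side, so R = (35.10, 0.000). Tangency of A1 to SR means the radius HR is perpendicular to SR, so H = R + (0, -9.1) = (35.10, -9.100). On A1, R sits at bearing 90° from H; a 137° counterclockwise sweep puts W at bearing 227°, so W = H + 9.1·(cos 227°, sin 227°) = (28.89, -15.76). The tangent condition forces HW to be normal to WF, so WF runs along (−sin 227°, cos 227°); with |WF| = 10.2, F = (36.35, -22.71). Then |SF| = |F − S| = 42.86.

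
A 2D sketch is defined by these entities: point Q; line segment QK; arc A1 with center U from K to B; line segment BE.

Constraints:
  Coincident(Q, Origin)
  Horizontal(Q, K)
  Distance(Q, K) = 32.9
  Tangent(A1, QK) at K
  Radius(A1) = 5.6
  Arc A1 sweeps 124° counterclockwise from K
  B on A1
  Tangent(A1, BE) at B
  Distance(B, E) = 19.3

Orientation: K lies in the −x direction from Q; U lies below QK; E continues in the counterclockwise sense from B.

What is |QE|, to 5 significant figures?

36.431

Q is at the origin; Q and K share the same y with |QK| = 32.9 and K on the −x side, so K = (-32.900, 0.0000). Tangency of A1 to QK means the radius UK is perpendicular to QK, so U = K + (0, -5.6) = (-32.900, -5.6000). On A1, K sits at bearing 90° from U; a 124° counterclockwise sweep puts B at bearing 214°, so B = U + 5.6·(cos 214°, sin 214°) = (-37.543, -8.7315). A1 meets BE tangentially, so UB is at right angles to BE, so BE runs along (−sin 214°, cos 214°); with |BE| = 19.3, E = (-26.750, -24.732). Then |QE| = |E − Q| = 36.431.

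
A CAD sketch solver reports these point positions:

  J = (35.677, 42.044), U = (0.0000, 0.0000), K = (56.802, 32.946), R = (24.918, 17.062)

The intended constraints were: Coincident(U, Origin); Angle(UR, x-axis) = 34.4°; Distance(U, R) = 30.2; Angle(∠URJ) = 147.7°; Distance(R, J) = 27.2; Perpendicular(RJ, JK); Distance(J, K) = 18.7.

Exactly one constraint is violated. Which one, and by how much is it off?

Distance(J, K) = 18.7 — off by 4.30.

U = (0.00, 0.00) ✓; UR at 34.40° ✓; |UR| = 30.20 ✓; ∠URJ = 147.7° ✓; |RJ| = 27.20 ✓; ∠(RJ, JK) = 90.00° ✓; |JK| = 23.00 ✗.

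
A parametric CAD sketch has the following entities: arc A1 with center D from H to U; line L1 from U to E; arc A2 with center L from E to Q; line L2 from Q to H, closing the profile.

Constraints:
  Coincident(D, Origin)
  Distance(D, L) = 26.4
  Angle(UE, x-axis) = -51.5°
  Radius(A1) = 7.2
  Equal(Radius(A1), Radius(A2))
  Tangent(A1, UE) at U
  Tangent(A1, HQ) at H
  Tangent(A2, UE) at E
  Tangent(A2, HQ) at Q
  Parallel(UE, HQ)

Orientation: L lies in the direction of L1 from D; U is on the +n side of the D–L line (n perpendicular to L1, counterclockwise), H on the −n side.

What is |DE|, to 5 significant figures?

27.364

The slot axis is L1's direction at -51.5°, so u = (cos -51.5°, sin -51.5°) = (0.62251, -0.78261) and n = (−sin -51.5°, cos -51.5°) = (0.78261, 0.62251). D is at the origin and L lies 26.4 along u from D, so L = 26.4·u = (16.434, -20.661). Tangency of A1 to both parallel lines with radius 7.2 puts U and H at D ± 7.2·n: U = (5.6348, 4.4821), H = (-5.6348, -4.4821). Equal radii place E and Q the same way about L: E = L + 7.2·n = (22.069, -16.179), Q = L − 7.2·n = (10.800, -25.143). Then |DE| = |E − D| = 27.364.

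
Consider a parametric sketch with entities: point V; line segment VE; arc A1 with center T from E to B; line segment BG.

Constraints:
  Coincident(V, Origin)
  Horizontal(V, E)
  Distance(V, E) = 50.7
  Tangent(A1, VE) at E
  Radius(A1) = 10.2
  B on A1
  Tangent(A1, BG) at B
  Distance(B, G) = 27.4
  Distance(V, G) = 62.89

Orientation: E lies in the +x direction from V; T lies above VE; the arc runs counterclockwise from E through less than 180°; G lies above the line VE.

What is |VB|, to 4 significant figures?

61.72

V is at the origin; V and E share the same y with |VE| = 50.7 and E on the +x side, so E = (50.70, 0.000). A1 meets VE tangentially, so TE is at right angles to VE, so T = E + (0, 10.2) = (50.70, 10.20). Since TB ⟂ BG (tangency), |TG| = √(10.2² + 27.4²) = 29.24 regardless of where B sits on A1. So G lies on both circle(V, 62.89) and circle(T, 29.24); the above-VE intersection is G = (49.03, 39.39). B is the foot of the tangent from G: B = (60.04, 14.30).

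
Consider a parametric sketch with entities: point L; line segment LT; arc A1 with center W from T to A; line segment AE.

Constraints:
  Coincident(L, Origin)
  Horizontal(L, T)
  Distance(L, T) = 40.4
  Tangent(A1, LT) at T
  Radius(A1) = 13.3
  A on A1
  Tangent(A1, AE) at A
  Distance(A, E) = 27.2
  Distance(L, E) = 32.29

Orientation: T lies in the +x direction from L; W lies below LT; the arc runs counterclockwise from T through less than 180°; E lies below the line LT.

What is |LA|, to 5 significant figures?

29.864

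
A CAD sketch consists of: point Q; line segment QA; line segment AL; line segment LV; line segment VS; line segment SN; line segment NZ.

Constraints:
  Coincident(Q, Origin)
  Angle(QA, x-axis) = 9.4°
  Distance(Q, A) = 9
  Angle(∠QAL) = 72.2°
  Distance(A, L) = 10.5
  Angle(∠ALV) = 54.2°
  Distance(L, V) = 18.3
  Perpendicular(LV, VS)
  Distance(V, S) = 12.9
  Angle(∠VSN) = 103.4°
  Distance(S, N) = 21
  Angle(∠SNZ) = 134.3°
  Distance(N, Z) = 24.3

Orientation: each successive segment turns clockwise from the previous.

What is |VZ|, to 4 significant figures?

41.25

Q is at the origin; QA runs at 9.4° with length 9.0, so A = (8.879, 1.470). ∠QAL = 72.2° gives AL at -98.40° from the x-axis; with |AL| = 10.5, L = (7.345, -8.917). ∠ALV = 54.2° gives LV at 135.8° from the x-axis; with |LV| = 18.3, V = (-5.774, 3.841). LV is perpendicular to VS, so VS runs at 45.80°; with |VS| = 12.9, S = (3.219, 13.09). ∠VSN = 103.4° gives SN at -30.80° from the x-axis; with |SN| = 21.0, N = (21.26, 2.336). ∠SNZ = 134.3° gives NZ at -76.50° from the x-axis; with |NZ| = 24.3, Z = (26.93, -21.29). Then |VZ| = |Z − V| = 41.25.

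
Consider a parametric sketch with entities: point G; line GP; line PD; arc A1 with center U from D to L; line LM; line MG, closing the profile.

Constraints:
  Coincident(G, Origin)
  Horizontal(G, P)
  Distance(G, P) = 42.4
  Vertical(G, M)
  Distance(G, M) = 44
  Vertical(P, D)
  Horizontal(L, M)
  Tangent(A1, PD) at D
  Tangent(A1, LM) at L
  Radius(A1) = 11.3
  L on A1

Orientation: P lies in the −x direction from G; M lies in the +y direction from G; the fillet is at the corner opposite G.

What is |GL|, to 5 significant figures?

53.881

G is at the origin; GP is horizontal with |GP| = 42.4 and P on the −x side, so P = (-42.400, 0.0000). GM is vertical with |GM| = 44.0 and M on the +y side, so M = (0.0000, 44.000). The virtual corner opposite G is at (-42.400, 44.000). The tangent condition forces UD to be normal to PD and tangency of A1 to LM means the radius UL is perpendicular to LM, with radius 11.3, so the center U sits 11.3 in from both sides at U = (-31.100, 32.700). That places the tangent points at D = (-42.400, 32.700) on PD and L = (-31.100, 44.000) on LM. Then |GL| = |L − G| = 53.881.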